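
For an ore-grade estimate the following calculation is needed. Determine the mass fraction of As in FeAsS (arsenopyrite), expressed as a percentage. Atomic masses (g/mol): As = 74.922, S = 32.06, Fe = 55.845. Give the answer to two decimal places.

46.01 mass %

Molar mass of FeAsS: 1·55.845 + 1·74.922 + 1·32.06 = 162.827 g/mol.
Mass of As per formula unit: 1 × 74.922 = 74.922 g.
Weight fraction As = 74.922 / 162.827 = 0.4601.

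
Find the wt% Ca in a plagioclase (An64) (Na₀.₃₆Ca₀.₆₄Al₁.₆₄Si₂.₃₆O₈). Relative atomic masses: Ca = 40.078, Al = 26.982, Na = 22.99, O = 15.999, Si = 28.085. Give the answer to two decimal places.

Molar mass of Na₀.₃₆Ca₀.₆₄Al₁.₆₄Si₂.₃₆O₈: 0.36×22.99 + 0.64×40.078 + 1.64×26.982 + 2.36×28.085 + 8×15.999 = 272.449 g/mol.
Mass of Ca per formula unit: 0.64 × 40.078 = 25.650 g.
Weight fraction Ca = 25.650 / 272.449 = 0.0941.

9.41 mass %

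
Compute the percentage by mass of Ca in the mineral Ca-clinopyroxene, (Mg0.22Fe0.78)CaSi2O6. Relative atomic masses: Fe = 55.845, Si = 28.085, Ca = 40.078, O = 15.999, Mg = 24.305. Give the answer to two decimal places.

16.62 mass %

Formula mass = 0.22*24.305 + 0.78*55.845 + 1*40.078 + 2*28.085 + 6*15.999 = 241.148 g/mol, of which 40.078 g is Ca.
So Ca makes up 40.078/241.148 = 0.1662 of the mass, i.e. 16.62%.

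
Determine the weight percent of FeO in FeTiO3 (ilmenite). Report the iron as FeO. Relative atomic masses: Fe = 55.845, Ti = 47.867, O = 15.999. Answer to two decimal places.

Formula mass = 151.709 g/mol.
1 Fe → 1.0000 mol FeO per formula unit; M(FeO) = 71.844, so FeO mass = 71.844 g.
71.844/151.709 × 100 = 47.36 wt%.

47.36 wt%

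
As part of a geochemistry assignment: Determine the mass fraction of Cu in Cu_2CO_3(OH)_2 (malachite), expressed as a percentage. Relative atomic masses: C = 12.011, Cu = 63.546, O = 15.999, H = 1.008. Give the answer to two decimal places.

57.48 weight percent

M(Cu_2CO_3(OH)_2) = 221.114 g/mol.
Cu contributes 2 × 63.546 = 127.092 g per mole.
127.092/221.114 = 0.5748 → 57.48%.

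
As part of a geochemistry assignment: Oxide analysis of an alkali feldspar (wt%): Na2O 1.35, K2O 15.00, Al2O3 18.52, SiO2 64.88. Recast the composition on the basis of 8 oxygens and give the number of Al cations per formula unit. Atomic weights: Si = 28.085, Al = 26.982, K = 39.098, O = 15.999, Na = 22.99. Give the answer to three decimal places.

Na2O: 1.35/61.979 = 0.02178 mol → 0.04356 mol Na, 0.02178 mol O.
K2O: 15.00/94.195 = 0.15924 mol → 0.31848 mol K, 0.15924 mol O.
Al2O3: 18.52/101.961 = 0.18164 mol → 0.36328 mol Al, 0.54492 mol O.
SiO2: 64.88/60.083 = 1.07984 mol → 1.07984 mol Si, 2.15968 mol O.
Total oxygen = 2.88562 mol. Normalization factor = 8/2.88562 = 2.77237.
Al per 8 O = 0.36328 × 2.77237 = 1.007.

1.007 Al apfu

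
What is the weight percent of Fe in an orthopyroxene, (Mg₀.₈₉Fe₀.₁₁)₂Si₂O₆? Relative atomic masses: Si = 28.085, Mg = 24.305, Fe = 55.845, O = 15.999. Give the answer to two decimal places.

Formula mass = 1.78×24.305 + 0.22×55.845 + 2×28.085 + 6×15.999 = 207.713 g/mol, of which 12.286 g is Fe.
So Fe makes up 12.286/207.713 = 0.0591 of the mass, i.e. 5.91%.

5.91 wt%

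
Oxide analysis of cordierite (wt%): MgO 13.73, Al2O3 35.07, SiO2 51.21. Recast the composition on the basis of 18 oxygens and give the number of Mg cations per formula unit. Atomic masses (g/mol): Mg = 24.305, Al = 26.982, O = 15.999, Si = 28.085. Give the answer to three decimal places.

MgO (M=40.304): mol = 0.34066; Mg = 0.34066, O = 0.34066.
Al2O3 (M=101.961): mol = 0.34396; Al = 0.68792, O = 1.03188.
SiO2 (M=60.083): mol = 0.85232; Si = 0.85232, O = 1.70464.
ΣO = 3.07718; factor = 18/ΣO = 5.84951.
Mg apfu = 0.34066 × 5.84951 = 1.993.

1.993 Mg apfu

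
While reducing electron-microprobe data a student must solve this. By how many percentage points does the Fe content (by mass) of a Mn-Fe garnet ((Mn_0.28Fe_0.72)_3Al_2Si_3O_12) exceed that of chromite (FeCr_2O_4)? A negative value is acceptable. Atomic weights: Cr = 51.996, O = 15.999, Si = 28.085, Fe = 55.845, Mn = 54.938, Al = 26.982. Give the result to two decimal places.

-0.68 percentage points

Fe in (Mn_0.28Fe_0.72)_3Al_2Si_3O_12: molar mass 496.980 g/mol; 2.16×55.845 = 120.625 g → 24.27 wt%.
Fe in FeCr_2O_4: molar mass 223.833 g/mol; 1×55.845 = 55.845 g → 24.95 wt%.
Difference = 24.27 − 24.95 = -0.68 percentage points.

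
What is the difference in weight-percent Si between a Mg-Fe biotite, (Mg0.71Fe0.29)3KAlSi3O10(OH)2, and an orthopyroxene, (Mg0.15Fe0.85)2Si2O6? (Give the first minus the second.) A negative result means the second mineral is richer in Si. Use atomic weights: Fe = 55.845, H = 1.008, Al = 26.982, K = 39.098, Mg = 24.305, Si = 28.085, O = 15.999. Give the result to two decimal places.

M((Mg0.71Fe0.29)3KAlSi3O10(OH)2) = 444.694 g/mol, so wt% Si = 84.255/444.694 × 100 = 18.95%.
M((Mg0.15Fe0.85)2Si2O6) = 254.392 g/mol, so wt% Si = 56.170/254.392 × 100 = 22.08%.
18.95 − 22.08 = -3.13 pp.

-3.13 percentage points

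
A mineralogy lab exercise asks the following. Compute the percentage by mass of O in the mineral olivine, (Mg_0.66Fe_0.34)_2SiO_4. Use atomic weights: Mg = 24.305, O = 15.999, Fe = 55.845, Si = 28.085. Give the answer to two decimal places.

Formula mass = 1.32×24.305 + 0.68×55.845 + 1×28.085 + 4×15.999 = 162.138 g/mol, of which 63.996 g is O.
So O makes up 63.996/162.138 = 0.3947 of the mass, i.e. 39.47%.

39.47 mass %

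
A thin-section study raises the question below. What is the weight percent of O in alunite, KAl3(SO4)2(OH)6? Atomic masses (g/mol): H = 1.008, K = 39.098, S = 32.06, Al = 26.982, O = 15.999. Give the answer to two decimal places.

Molar mass of KAl3(SO4)2(OH)6: 1*39.098 + 3*26.982 + 2*32.06 + 14*15.999 + 6*1.008 = 414.198 g/mol.
Mass of O per formula unit: 14 × 15.999 = 223.986 g.
Weight fraction O = 223.986 / 414.198 = 0.5408.

54.08 wt%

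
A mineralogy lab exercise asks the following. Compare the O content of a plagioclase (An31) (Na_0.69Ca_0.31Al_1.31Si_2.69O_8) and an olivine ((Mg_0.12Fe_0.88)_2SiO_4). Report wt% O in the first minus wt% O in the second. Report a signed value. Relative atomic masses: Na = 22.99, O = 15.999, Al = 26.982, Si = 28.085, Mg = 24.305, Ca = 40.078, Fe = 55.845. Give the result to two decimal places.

First mineral: 127.992 g O in 267.174 g formula = 47.91 wt% O.
Second mineral: 63.996 g O in 196.201 g formula = 32.62 wt% O.
47.91% − 32.62% gives a difference of 15.29 percentage points.

15.29 percentage points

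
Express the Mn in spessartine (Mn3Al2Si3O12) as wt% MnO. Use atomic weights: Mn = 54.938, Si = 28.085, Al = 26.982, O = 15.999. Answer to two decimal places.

42.99 wt%

Molar mass of Mn3Al2Si3O12 = 3*54.938 + 2*26.982 + 3*28.085 + 12*15.999 = 495.021 g/mol.
Each formula unit contains 3 Mn, equivalent to 3/1 = 3.0000 mol MnO.
M(MnO) = 1×54.938 + 1×15.999 = 70.937 g/mol.
Mass of MnO per formula unit = 3.0000 × 70.937 = 212.811 g.
MnO wt% = 212.811 / 495.021 × 100 = 42.99%.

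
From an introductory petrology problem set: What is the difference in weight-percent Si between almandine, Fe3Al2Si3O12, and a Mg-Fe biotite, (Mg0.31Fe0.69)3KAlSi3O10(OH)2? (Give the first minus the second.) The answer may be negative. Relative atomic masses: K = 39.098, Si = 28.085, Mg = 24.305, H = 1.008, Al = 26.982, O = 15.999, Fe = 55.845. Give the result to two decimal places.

Si in Fe3Al2Si3O12: molar mass 497.742 g/mol; 3×28.085 = 84.255 g → 16.93 wt%.
Si in (Mg0.31Fe0.69)3KAlSi3O10(OH)2: molar mass 482.542 g/mol; 3×28.085 = 84.255 g → 17.46 wt%.
Difference = 16.93 − 17.46 = -0.53 percentage points.

-0.53 percentage points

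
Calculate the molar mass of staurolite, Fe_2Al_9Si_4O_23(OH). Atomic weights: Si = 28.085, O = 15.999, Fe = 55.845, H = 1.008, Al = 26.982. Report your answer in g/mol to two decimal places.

851.85 g/mol

The formula mass is the sum 2·55.845 + 9·26.982 + 4·28.085 + 24·15.999 + 1·1.008.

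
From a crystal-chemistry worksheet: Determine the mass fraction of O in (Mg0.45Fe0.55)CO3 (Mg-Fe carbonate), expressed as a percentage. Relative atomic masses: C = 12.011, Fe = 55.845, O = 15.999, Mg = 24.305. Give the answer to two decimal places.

47.21 mass %

M((Mg0.45Fe0.55)CO3) = 101.660 g/mol.
O contributes 3 × 15.999 = 47.997 g per mole.
47.997/101.660 = 0.4721 → 47.21%.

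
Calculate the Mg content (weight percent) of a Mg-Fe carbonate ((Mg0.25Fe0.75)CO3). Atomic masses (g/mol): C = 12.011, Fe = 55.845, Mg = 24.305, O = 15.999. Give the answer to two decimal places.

Molar mass of (Mg0.25Fe0.75)CO3: 0.25×24.305 + 0.75×55.845 + 1×12.011 + 3×15.999 = 107.968 g/mol.
Mass of Mg per formula unit: 0.25 × 24.305 = 6.076 g.
Weight fraction Mg = 6.076 / 107.968 = 0.0563.

5.63 weight percent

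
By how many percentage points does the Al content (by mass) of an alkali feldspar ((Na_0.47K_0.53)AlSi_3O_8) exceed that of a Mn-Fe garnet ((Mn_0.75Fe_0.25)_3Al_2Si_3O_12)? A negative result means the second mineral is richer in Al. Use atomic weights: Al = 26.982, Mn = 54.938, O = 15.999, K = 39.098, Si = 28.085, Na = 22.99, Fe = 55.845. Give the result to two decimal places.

Al in (Na_0.47K_0.53)AlSi_3O_8: molar mass 270.756 g/mol; 1×26.982 = 26.982 g → 9.97 wt%.
Al in (Mn_0.75Fe_0.25)_3Al_2Si_3O_12: molar mass 495.701 g/mol; 2×26.982 = 53.964 g → 10.89 wt%.
Difference = 9.97 − 10.89 = -0.92 percentage points.

-0.92 percentage points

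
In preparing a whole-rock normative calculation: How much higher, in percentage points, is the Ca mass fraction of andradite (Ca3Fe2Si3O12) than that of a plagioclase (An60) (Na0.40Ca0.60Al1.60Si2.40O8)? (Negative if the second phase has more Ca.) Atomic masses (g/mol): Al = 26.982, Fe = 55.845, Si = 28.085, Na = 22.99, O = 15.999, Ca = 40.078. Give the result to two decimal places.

14.81 percentage points

Ca in Ca3Fe2Si3O12: molar mass 508.167 g/mol; 3×40.078 = 120.234 g → 23.66 wt%.
Ca in Na0.40Ca0.60Al1.60Si2.40O8: molar mass 271.810 g/mol; 0.60×40.078 = 24.047 g → 8.85 wt%.
Difference = 23.66 − 8.85 = 14.81 percentage points.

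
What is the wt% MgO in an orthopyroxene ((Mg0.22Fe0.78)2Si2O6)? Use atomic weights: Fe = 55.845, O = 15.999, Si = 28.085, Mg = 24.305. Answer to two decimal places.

7.09 wt%

Molar mass of (Mg0.22Fe0.78)2Si2O6 = 0.44·24.305 + 1.56·55.845 + 2·28.085 + 6·15.999 = 249.976 g/mol.
Each formula unit contains 0.44 Mg, equivalent to 0.44/1 = 0.4400 mol MgO.
M(MgO) = 1×24.305 + 1×15.999 = 40.304 g/mol.
Mass of MgO per formula unit = 0.4400 × 40.304 = 17.734 g.
MgO wt% = 17.734 / 249.976 × 100 = 7.09%.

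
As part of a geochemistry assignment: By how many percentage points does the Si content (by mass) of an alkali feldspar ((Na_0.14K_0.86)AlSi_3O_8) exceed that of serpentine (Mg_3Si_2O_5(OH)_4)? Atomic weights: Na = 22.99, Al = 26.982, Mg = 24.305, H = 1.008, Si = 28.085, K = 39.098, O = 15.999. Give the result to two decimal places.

First mineral: 84.255 g Si in 276.072 g formula = 30.52 wt% Si.
Second mineral: 56.170 g Si in 277.108 g formula = 20.27 wt% Si.
30.52% − 20.27% gives a difference of 10.25 percentage points.

10.25 percentage points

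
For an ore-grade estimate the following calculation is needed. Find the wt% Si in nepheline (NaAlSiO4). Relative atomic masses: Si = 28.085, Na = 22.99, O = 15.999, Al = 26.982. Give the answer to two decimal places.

M(NaAlSiO4) = 142.053 g/mol.
Si contributes 1 × 28.085 = 28.085 g per mole.
28.085/142.053 = 0.1977 → 19.77%.

19.77 wt%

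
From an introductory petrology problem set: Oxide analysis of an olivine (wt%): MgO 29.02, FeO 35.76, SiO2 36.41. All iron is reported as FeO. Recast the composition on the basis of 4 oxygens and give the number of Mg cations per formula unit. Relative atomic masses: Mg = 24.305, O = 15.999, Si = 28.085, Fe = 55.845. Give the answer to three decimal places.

1.185 Mg apfu

29.02 wt% MgO ÷ 40.304 g/mol = 0.72003 mol, giving 0.72003 Mg and 0.72003 O.
35.76 wt% FeO ÷ 71.844 g/mol = 0.49775 mol, giving 0.49775 Fe and 0.49775 O.
36.41 wt% SiO2 ÷ 60.083 g/mol = 0.60600 mol, giving 0.60600 Si and 1.21200 O.
Oxygen sums to 2.42978; scaling by 4/2.42978 = 1.64624 puts the formula on 4 O.
Mg: 0.72003 × 1.64624 = 1.185 atoms per formula unit.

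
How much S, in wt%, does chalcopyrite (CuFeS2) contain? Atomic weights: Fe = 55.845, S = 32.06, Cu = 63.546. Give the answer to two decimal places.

Molar mass of CuFeS2: 1*63.546 + 1*55.845 + 2*32.06 = 183.511 g/mol.
Mass of S per formula unit: 2 × 32.06 = 64.120 g.
Weight fraction S = 64.120 / 183.511 = 0.3494.

34.94 wt%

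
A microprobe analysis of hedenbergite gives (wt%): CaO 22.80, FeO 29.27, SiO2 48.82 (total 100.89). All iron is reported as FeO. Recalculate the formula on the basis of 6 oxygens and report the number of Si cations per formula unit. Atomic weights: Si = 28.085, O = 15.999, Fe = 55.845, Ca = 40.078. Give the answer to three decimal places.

CaO (M=56.077): mol = 0.40658; Ca = 0.40658, O = 0.40658.
FeO (M=71.844): mol = 0.40741; Fe = 0.40741, O = 0.40741.
SiO2 (M=60.083): mol = 0.81254; Si = 0.81254, O = 1.62508.
ΣO = 2.43907; factor = 6/ΣO = 2.45995.
Si apfu = 0.81254 × 2.45995 = 1.999.

1.999 Si apfu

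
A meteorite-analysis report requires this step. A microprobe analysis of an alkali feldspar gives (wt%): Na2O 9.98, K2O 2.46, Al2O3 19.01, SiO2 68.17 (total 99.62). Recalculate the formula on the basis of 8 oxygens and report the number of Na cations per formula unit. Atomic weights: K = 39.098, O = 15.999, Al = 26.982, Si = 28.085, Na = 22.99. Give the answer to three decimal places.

0.854 Na apfu

9.98 wt% Na2O ÷ 61.979 g/mol = 0.16102 mol, giving 0.32204 Na and 0.16102 O.
2.46 wt% K2O ÷ 94.195 g/mol = 0.02612 mol, giving 0.05224 K and 0.02612 O.
19.01 wt% Al2O3 ÷ 101.961 g/mol = 0.18644 mol, giving 0.37288 Al and 0.55932 O.
68.17 wt% SiO2 ÷ 60.083 g/mol = 1.13460 mol, giving 1.13460 Si and 2.26920 O.
Oxygen sums to 3.01566; scaling by 8/3.01566 = 2.65282 puts the formula on 8 O.
Na: 0.32204 × 2.65282 = 0.854 atoms per formula unit.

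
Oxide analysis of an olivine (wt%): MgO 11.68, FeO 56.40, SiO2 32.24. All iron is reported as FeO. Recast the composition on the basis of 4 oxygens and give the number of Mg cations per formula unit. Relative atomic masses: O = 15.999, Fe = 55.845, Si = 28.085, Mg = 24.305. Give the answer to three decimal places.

0.540 Mg apfu

MgO: 11.68/40.304 = 0.28980 mol → 0.28980 mol Mg, 0.28980 mol O.
FeO: 56.40/71.844 = 0.78503 mol → 0.78503 mol Fe, 0.78503 mol O.
SiO2: 32.24/60.083 = 0.53659 mol → 0.53659 mol Si, 1.07318 mol O.
Total oxygen = 2.14801 mol. Normalization factor = 4/2.14801 = 1.86219.
Mg per 4 O = 0.28980 × 1.86219 = 0.540.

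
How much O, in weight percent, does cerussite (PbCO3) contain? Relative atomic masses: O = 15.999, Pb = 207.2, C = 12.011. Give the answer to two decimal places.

17.96 weight percent

Molar mass of PbCO3: 1·207.2 + 1·12.011 + 3·15.999 = 267.208 g/mol.
Mass of O per formula unit: 3 × 15.999 = 47.997 g.
Weight fraction O = 47.997 / 267.208 = 0.1796.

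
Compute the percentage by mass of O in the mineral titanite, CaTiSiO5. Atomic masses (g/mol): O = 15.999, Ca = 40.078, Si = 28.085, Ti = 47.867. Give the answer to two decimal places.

M(CaTiSiO5) = 196.025 g/mol.
O contributes 5 × 15.999 = 79.995 g per mole.
79.995/196.025 = 0.4081 → 40.81%.

40.81 wt%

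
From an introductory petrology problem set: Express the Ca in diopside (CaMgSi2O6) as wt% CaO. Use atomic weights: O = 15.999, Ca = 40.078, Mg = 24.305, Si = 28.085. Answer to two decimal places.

M(CaMgSi2O6) = 216.547 g/mol; M(CaO) = 56.077 g/mol.
Moles CaO per formula unit = 1 Ca ÷ 1 = 1.0000.
CaO fraction = (1.0000 × 56.077) / 216.547 = 56.077/216.547 = 0.2590.

25.90 wt%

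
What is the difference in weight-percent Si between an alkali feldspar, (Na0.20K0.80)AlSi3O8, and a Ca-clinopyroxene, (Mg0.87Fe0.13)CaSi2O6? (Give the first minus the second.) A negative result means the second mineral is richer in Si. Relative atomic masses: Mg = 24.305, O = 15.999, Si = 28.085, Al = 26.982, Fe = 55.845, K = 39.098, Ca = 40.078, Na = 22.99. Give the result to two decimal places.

First mineral: 84.255 g Si in 275.105 g formula = 30.63 wt% Si.
Second mineral: 56.170 g Si in 220.647 g formula = 25.46 wt% Si.
30.63% − 25.46% gives a difference of 5.17 percentage points.

5.17 percentage points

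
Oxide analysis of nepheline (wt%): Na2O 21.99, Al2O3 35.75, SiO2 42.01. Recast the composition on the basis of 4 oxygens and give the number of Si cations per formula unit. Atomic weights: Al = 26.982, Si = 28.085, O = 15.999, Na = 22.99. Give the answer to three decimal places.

21.99 wt% Na2O ÷ 61.979 g/mol = 0.35480 mol, giving 0.70960 Na and 0.35480 O.
35.75 wt% Al2O3 ÷ 101.961 g/mol = 0.35062 mol, giving 0.70124 Al and 1.05186 O.
42.01 wt% SiO2 ÷ 60.083 g/mol = 0.69920 mol, giving 0.69920 Si and 1.39840 O.
Oxygen sums to 2.80506; scaling by 4/2.80506 = 1.42599 puts the formula on 4 O.
Si: 0.69920 × 1.42599 = 0.997 atoms per formula unit.

0.997 Si apfu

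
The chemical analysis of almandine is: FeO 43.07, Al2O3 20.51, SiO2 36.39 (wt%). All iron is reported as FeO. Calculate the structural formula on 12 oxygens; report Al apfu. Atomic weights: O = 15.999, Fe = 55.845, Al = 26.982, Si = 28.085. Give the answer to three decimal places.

2.000 Al apfu

43.07 wt% FeO ÷ 71.844 g/mol = 0.59949 mol, giving 0.59949 Fe and 0.59949 O.
20.51 wt% Al2O3 ÷ 101.961 g/mol = 0.20116 mol, giving 0.40232 Al and 0.60348 O.
36.39 wt% SiO2 ÷ 60.083 g/mol = 0.60566 mol, giving 0.60566 Si and 1.21132 O.
Oxygen sums to 2.41429; scaling by 12/2.41429 = 4.97041 puts the formula on 12 O.
Al: 0.40232 × 4.97041 = 2.000 atoms per formula unit.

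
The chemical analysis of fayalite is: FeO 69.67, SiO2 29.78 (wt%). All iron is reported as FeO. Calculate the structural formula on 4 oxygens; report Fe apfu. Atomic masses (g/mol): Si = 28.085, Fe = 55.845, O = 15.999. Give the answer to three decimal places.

1.978 Fe apfu

FeO: 69.67/71.844 = 0.96974 mol → 0.96974 mol Fe, 0.96974 mol O.
SiO2: 29.78/60.083 = 0.49565 mol → 0.49565 mol Si, 0.99130 mol O.
Total oxygen = 1.96104 mol. Normalization factor = 4/1.96104 = 2.03973.
Fe per 4 O = 0.96974 × 2.03973 = 1.978.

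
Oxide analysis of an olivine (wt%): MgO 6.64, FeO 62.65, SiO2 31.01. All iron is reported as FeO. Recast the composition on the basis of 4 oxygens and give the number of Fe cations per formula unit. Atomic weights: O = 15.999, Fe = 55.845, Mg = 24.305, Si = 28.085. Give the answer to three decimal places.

MgO (M=40.304): mol = 0.16475; Mg = 0.16475, O = 0.16475.
FeO (M=71.844): mol = 0.87203; Fe = 0.87203, O = 0.87203.
SiO2 (M=60.083): mol = 0.51612; Si = 0.51612, O = 1.03224.
ΣO = 2.06902; factor = 4/ΣO = 1.93328.
Fe apfu = 0.87203 × 1.93328 = 1.686.

1.686 Fe apfu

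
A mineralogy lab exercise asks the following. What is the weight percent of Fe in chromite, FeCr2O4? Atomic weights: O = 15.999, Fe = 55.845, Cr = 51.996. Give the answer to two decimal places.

M(FeCr2O4) = 223.833 g/mol.
Fe contributes 1 × 55.845 = 55.845 g per mole.
55.845/223.833 = 0.2495 → 24.95%.

24.95 mass %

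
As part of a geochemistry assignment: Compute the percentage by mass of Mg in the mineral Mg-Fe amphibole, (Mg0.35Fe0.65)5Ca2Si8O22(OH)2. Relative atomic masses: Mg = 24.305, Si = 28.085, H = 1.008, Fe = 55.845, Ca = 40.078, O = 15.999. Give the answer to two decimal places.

4.65 wt%

M((Mg0.35Fe0.65)5Ca2Si8O22(OH)2) = 914.858 g/mol.
Mg contributes 1.75 × 24.305 = 42.534 g per mole.
42.534/914.858 = 0.0465 → 4.65%.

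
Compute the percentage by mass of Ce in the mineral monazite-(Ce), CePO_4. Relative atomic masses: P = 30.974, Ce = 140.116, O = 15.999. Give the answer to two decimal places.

59.60 wt%

Formula mass = 1*140.116 + 1*30.974 + 4*15.999 = 235.086 g/mol, of which 140.116 g is Ce.
So Ce makes up 140.116/235.086 = 0.5960 of the mass, i.e. 59.60%.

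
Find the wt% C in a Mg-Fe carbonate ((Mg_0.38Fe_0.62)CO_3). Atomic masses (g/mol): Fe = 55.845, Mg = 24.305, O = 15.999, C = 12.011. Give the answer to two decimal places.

M((Mg_0.38Fe_0.62)CO_3) = 103.868 g/mol.
C contributes 1 × 12.011 = 12.011 g per mole.
12.011/103.868 = 0.1156 → 11.56%.

11.56 mass %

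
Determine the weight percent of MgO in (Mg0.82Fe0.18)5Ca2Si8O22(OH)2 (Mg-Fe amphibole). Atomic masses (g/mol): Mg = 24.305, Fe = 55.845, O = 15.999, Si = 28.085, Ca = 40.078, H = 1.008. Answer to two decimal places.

M((Mg0.82Fe0.18)5Ca2Si8O22(OH)2) = 840.739 g/mol; M(MgO) = 40.304 g/mol.
Moles MgO per formula unit = 4.10 Mg ÷ 1 = 4.1000.
MgO fraction = (4.1000 × 40.304) / 840.739 = 165.246/840.739 = 0.1965.

19.65 wt%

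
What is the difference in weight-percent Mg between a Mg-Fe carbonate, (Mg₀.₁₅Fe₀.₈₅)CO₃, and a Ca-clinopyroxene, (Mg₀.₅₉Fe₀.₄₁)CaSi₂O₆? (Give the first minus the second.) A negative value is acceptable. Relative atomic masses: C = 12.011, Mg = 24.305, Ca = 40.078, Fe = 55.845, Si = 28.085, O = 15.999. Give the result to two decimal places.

-2.97 percentage points

M((Mg₀.₁₅Fe₀.₈₅)CO₃) = 111.122 g/mol, so wt% Mg = 3.646/111.122 × 100 = 3.28%.
M((Mg₀.₅₉Fe₀.₄₁)CaSi₂O₆) = 229.478 g/mol, so wt% Mg = 14.340/229.478 × 100 = 6.25%.
3.28 − 6.25 = -2.97 pp.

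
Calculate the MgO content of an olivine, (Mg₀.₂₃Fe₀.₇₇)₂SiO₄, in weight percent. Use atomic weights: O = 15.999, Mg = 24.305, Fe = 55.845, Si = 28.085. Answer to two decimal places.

9.80 wt%

Formula mass = 189.263 g/mol.
0.46 Mg → 0.4600 mol MgO per formula unit; M(MgO) = 40.304, so MgO mass = 18.540 g.
18.540/189.263 × 100 = 9.80 wt%.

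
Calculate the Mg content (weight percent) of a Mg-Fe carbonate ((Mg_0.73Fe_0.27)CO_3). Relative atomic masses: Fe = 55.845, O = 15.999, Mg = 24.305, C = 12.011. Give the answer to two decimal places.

19.11 weight percent

M((Mg_0.73Fe_0.27)CO_3) = 92.829 g/mol.
Mg contributes 0.73 × 24.305 = 17.743 g per mole.
17.743/92.829 = 0.1911 → 19.11%.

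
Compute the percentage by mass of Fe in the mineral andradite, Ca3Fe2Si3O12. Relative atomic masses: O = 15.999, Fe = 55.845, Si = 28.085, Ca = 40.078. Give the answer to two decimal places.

Molar mass of Ca3Fe2Si3O12: 3×40.078 + 2×55.845 + 3×28.085 + 12×15.999 = 508.167 g/mol.
Mass of Fe per formula unit: 2 × 55.845 = 111.690 g.
Weight fraction Fe = 111.690 / 508.167 = 0.2198.

21.98 wt%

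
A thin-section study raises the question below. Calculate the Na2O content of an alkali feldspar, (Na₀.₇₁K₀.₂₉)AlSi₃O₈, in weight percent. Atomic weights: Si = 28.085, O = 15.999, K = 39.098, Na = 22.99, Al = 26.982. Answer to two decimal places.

Molar mass of (Na₀.₇₁K₀.₂₉)AlSi₃O₈ = 0.71×22.99 + 0.29×39.098 + 1×26.982 + 3×28.085 + 8×15.999 = 266.890 g/mol.
Each formula unit contains 0.71 Na, equivalent to 0.71/2 = 0.3550 mol Na2O.
M(Na2O) = 2×22.99 + 1×15.999 = 61.979 g/mol.
Mass of Na2O per formula unit = 0.3550 × 61.979 = 22.003 g.
Na2O wt% = 22.003 / 266.890 × 100 = 8.24%.

8.24 wt%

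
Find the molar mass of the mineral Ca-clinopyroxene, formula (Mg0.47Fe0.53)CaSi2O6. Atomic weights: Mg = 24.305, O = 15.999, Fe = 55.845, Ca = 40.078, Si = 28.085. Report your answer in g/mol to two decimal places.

233.26 g/mol

The formula mass is the sum 0.47(24.305) + 0.53(55.845) + 1(40.078) + 2(28.085) + 6(15.999).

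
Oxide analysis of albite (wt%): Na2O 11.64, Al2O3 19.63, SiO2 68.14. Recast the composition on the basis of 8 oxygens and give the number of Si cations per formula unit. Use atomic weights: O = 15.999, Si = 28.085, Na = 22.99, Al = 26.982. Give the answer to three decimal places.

11.64 wt% Na2O ÷ 61.979 g/mol = 0.18781 mol, giving 0.37562 Na and 0.18781 O.
19.63 wt% Al2O3 ÷ 101.961 g/mol = 0.19252 mol, giving 0.38504 Al and 0.57756 O.
68.14 wt% SiO2 ÷ 60.083 g/mol = 1.13410 mol, giving 1.13410 Si and 2.26820 O.
Oxygen sums to 3.03357; scaling by 8/3.03357 = 2.63716 puts the formula on 8 O.
Si: 1.13410 × 2.63716 = 2.991 atoms per formula unit.

2.991 Si apfu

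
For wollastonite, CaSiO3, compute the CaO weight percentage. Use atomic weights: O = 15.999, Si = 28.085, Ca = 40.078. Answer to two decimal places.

48.28 wt%

Molar mass of CaSiO3 = 1×40.078 + 1×28.085 + 3×15.999 = 116.160 g/mol.
Each formula unit contains 1 Ca, equivalent to 1/1 = 1.0000 mol CaO.
M(CaO) = 1×40.078 + 1×15.999 = 56.077 g/mol.
Mass of CaO per formula unit = 1.0000 × 56.077 = 56.077 g.
CaO wt% = 56.077 / 116.160 × 100 = 48.28%.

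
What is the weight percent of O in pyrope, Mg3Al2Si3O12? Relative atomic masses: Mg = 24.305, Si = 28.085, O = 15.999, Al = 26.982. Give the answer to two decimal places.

47.63 wt%

M(Mg3Al2Si3O12) = 403.122 g/mol.
O contributes 12 × 15.999 = 191.988 g per mole.
191.988/403.122 = 0.4763 → 47.63%.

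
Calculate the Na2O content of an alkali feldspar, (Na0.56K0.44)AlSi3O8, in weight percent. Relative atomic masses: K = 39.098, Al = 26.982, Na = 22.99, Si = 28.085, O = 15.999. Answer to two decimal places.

6.44 wt%

M((Na0.56K0.44)AlSi3O8) = 269.307 g/mol; M(Na2O) = 61.979 g/mol.
Moles Na2O per formula unit = 0.56 Na ÷ 2 = 0.2800.
Na2O fraction = (0.2800 × 61.979) / 269.307 = 17.354/269.307 = 0.0644.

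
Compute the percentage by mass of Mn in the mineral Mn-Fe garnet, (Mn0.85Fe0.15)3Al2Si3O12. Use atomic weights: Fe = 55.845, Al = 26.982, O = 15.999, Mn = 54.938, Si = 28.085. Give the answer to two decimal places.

28.28 weight percent

M((Mn0.85Fe0.15)3Al2Si3O12) = 495.429 g/mol.
Mn contributes 2.55 × 54.938 = 140.092 g per mole.
140.092/495.429 = 0.2828 → 28.28%.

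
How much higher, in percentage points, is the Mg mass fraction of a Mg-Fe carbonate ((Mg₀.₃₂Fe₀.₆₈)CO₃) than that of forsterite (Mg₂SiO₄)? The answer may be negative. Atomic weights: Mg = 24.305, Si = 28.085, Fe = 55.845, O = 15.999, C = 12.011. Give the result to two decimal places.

-27.20 percentage points

First mineral: 7.778 g Mg in 105.760 g formula = 7.35 wt% Mg.
Second mineral: 48.610 g Mg in 140.691 g formula = 34.55 wt% Mg.
7.35% − 34.55% gives a difference of -27.20 percentage points.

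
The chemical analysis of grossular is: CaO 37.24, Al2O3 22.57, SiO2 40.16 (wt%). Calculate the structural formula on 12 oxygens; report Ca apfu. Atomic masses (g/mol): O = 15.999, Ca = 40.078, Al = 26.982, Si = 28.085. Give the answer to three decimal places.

2.990 Ca apfu

37.24 wt% CaO ÷ 56.077 g/mol = 0.66409 mol, giving 0.66409 Ca and 0.66409 O.
22.57 wt% Al2O3 ÷ 101.961 g/mol = 0.22136 mol, giving 0.44272 Al and 0.66408 O.
40.16 wt% SiO2 ÷ 60.083 g/mol = 0.66841 mol, giving 0.66841 Si and 1.33682 O.
Oxygen sums to 2.66499; scaling by 12/2.66499 = 4.50283 puts the formula on 12 O.
Ca: 0.66409 × 4.50283 = 2.990 atoms per formula unit.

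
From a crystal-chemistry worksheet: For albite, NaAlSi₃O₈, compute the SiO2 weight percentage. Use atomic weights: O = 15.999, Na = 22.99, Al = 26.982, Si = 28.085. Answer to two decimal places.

Formula mass = 262.219 g/mol.
3 Si → 3.0000 mol SiO2 per formula unit; M(SiO2) = 60.083, so SiO2 mass = 180.249 g.
180.249/262.219 × 100 = 68.74 wt%.

68.74 wt%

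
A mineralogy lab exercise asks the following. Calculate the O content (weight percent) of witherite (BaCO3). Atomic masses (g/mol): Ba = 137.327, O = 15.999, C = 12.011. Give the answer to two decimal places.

24.32 weight percent

M(BaCO3) = 197.335 g/mol.
O contributes 3 × 15.999 = 47.997 g per mole.
47.997/197.335 = 0.2432 → 24.32%.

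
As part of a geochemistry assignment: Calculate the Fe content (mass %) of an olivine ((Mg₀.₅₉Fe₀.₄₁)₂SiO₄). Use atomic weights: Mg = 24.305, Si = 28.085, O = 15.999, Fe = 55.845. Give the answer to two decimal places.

M((Mg₀.₅₉Fe₀.₄₁)₂SiO₄) = 166.554 g/mol.
Fe contributes 0.82 × 55.845 = 45.793 g per mole.
45.793/166.554 = 0.2749 → 27.49%.

27.49 mass %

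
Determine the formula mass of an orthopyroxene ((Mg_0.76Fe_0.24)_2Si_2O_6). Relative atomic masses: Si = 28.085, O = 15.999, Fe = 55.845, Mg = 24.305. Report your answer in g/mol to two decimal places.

M = 1.52×24.305 + 0.48×55.845 + 2×28.085 + 6×15.999

215.91 g/mol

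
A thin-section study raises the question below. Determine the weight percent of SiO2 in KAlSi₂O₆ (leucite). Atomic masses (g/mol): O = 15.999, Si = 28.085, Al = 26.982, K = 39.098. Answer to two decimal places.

55.06 wt%

Formula mass = 218.244 g/mol.
2 Si → 2.0000 mol SiO2 per formula unit; M(SiO2) = 60.083, so SiO2 mass = 120.166 g.
120.166/218.244 × 100 = 55.06 wt%.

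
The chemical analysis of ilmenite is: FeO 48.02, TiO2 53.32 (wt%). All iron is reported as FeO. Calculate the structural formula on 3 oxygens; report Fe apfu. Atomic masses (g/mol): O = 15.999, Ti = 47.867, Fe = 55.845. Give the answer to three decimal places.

1.001 Fe apfu

48.02 wt% FeO ÷ 71.844 g/mol = 0.66839 mol, giving 0.66839 Fe and 0.66839 O.
53.32 wt% TiO2 ÷ 79.865 g/mol = 0.66763 mol, giving 0.66763 Ti and 1.33526 O.
Oxygen sums to 2.00365; scaling by 3/2.00365 = 1.49727 puts the formula on 3 O.
Fe: 0.66839 × 1.49727 = 1.001 atoms per formula unit.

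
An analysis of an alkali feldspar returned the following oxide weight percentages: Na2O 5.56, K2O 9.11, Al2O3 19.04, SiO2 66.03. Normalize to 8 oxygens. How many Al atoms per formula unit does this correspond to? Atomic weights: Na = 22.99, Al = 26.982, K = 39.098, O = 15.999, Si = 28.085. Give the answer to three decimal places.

1.015 Al apfu

Na2O (M=61.979): mol = 0.08971; Na = 0.17942, O = 0.08971.
K2O (M=94.195): mol = 0.09671; K = 0.19342, O = 0.09671.
Al2O3 (M=101.961): mol = 0.18674; Al = 0.37348, O = 0.56022.
SiO2 (M=60.083): mol = 1.09898; Si = 1.09898, O = 2.19796.
ΣO = 2.94460; factor = 8/ΣO = 2.71684.
Al apfu = 0.37348 × 2.71684 = 1.015.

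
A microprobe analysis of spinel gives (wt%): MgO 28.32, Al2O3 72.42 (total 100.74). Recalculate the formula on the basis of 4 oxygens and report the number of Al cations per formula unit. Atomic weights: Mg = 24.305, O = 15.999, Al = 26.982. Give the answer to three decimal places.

2.005 Al apfu

28.32 wt% MgO ÷ 40.304 g/mol = 0.70266 mol, giving 0.70266 Mg and 0.70266 O.
72.42 wt% Al2O3 ÷ 101.961 g/mol = 0.71027 mol, giving 1.42054 Al and 2.13081 O.
Oxygen sums to 2.83347; scaling by 4/2.83347 = 1.41170 puts the formula on 4 O.
Al: 1.42054 × 1.41170 = 2.005 atoms per formula unit.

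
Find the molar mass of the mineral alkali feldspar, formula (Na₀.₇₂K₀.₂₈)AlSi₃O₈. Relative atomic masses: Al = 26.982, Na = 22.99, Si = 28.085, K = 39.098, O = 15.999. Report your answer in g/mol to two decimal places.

Na: 0.72 × 22.99 = 16.5528
K: 0.28 × 39.098 = 10.9474
Al: 1 × 26.982 = 26.9820
Si: 3 × 28.085 = 84.2550
O: 8 × 15.999 = 127.9920
Summing the contributions gives the formula mass.

266.73 g/mol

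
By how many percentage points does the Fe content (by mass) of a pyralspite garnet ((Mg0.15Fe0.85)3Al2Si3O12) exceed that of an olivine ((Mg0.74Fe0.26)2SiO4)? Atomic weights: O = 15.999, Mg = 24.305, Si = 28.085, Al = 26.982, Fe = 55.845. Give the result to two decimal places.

First mineral: 142.405 g Fe in 483.549 g formula = 29.45 wt% Fe.
Second mineral: 29.039 g Fe in 157.092 g formula = 18.49 wt% Fe.
29.45% − 18.49% gives a difference of 10.96 percentage points.

10.96 percentage points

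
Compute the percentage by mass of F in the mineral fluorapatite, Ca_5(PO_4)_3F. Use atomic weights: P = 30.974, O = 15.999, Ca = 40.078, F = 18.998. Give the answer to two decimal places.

3.77 wt%

Molar mass of Ca_5(PO_4)_3F: 5×40.078 + 3×30.974 + 12×15.999 + 1×18.998 = 504.298 g/mol.
Mass of F per formula unit: 1 × 18.998 = 18.998 g.
Weight fraction F = 18.998 / 504.298 = 0.0377.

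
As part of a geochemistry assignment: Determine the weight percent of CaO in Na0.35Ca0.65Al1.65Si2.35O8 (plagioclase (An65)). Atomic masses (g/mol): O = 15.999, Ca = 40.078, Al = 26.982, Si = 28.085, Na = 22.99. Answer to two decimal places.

13.37 wt%

Formula mass = 272.609 g/mol.
0.65 Ca → 0.6500 mol CaO per formula unit; M(CaO) = 56.077, so CaO mass = 36.450 g.
36.450/272.609 × 100 = 13.37 wt%.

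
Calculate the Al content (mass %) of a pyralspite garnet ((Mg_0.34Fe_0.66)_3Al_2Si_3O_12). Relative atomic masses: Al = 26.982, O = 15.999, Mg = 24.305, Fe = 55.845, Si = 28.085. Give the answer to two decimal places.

11.59 mass %

Molar mass of (Mg_0.34Fe_0.66)_3Al_2Si_3O_12: 1.02×24.305 + 1.98×55.845 + 2×26.982 + 3×28.085 + 12×15.999 = 465.571 g/mol.
Mass of Al per formula unit: 2 × 26.982 = 53.964 g.
Weight fraction Al = 53.964 / 465.571 = 0.1159.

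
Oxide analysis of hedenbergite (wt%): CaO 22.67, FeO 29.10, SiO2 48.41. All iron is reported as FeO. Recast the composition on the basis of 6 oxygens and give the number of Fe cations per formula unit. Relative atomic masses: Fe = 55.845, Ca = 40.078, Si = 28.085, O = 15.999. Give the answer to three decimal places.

1.004 Fe apfu

CaO (M=56.077): mol = 0.40427; Ca = 0.40427, O = 0.40427.
FeO (M=71.844): mol = 0.40504; Fe = 0.40504, O = 0.40504.
SiO2 (M=60.083): mol = 0.80572; Si = 0.80572, O = 1.61144.
ΣO = 2.42075; factor = 6/ΣO = 2.47857.
Fe apfu = 0.40504 × 2.47857 = 1.004.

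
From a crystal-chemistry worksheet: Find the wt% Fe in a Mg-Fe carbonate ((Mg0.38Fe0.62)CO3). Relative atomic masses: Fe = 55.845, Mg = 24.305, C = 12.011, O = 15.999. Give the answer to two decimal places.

Molar mass of (Mg0.38Fe0.62)CO3: 0.38·24.305 + 0.62·55.845 + 1·12.011 + 3·15.999 = 103.868 g/mol.
Mass of Fe per formula unit: 0.62 × 55.845 = 34.624 g.
Weight fraction Fe = 34.624 / 103.868 = 0.3333.

33.33 wt%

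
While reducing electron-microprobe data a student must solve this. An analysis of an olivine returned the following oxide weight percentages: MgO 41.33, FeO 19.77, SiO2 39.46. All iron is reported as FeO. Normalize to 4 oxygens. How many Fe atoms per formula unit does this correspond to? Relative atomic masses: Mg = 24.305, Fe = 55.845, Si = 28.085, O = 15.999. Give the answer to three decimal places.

MgO (M=40.304): mol = 1.02546; Mg = 1.02546, O = 1.02546.
FeO (M=71.844): mol = 0.27518; Fe = 0.27518, O = 0.27518.
SiO2 (M=60.083): mol = 0.65676; Si = 0.65676, O = 1.31352.
ΣO = 2.61416; factor = 4/ΣO = 1.53013.
Fe apfu = 0.27518 × 1.53013 = 0.421.

0.421 Fe apfu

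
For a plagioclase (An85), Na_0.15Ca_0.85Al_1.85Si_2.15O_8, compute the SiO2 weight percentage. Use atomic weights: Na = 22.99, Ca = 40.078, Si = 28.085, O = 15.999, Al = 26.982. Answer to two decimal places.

M(Na_0.15Ca_0.85Al_1.85Si_2.15O_8) = 275.806 g/mol; M(SiO2) = 60.083 g/mol.
Moles SiO2 per formula unit = 2.15 Si ÷ 1 = 2.1500.
SiO2 fraction = (2.1500 × 60.083) / 275.806 = 129.178/275.806 = 0.4684.

46.84 wt%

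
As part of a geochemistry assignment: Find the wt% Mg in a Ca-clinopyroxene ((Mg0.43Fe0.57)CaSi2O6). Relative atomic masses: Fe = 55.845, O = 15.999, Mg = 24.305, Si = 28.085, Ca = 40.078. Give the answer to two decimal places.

M((Mg0.43Fe0.57)CaSi2O6) = 234.525 g/mol.
Mg contributes 0.43 × 24.305 = 10.451 g per mole.
10.451/234.525 = 0.0446 → 4.46%.

4.46 wt%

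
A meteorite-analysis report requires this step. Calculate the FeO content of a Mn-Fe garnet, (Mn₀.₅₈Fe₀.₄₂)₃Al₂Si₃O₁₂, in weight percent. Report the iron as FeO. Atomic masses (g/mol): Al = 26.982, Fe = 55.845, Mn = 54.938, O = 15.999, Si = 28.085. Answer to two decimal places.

M((Mn₀.₅₈Fe₀.₄₂)₃Al₂Si₃O₁₂) = 496.164 g/mol; M(FeO) = 71.844 g/mol.
Moles FeO per formula unit = 1.26 Fe ÷ 1 = 1.2600.
FeO fraction = (1.2600 × 71.844) / 496.164 = 90.523/496.164 = 0.1824.

18.24 wt%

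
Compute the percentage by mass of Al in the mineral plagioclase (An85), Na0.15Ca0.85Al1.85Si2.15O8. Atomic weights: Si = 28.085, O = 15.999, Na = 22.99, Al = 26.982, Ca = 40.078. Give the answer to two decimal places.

18.10 mass %

Formula mass = 0.15·22.99 + 0.85·40.078 + 1.85·26.982 + 2.15·28.085 + 8·15.999 = 275.806 g/mol, of which 49.917 g is Al.
So Al makes up 49.917/275.806 = 0.1810 of the mass, i.e. 18.10%.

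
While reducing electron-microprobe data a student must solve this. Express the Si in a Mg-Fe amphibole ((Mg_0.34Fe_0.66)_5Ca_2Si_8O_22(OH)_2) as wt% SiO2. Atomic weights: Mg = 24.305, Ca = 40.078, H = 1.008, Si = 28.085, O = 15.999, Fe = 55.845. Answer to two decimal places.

Molar mass of (Mg_0.34Fe_0.66)_5Ca_2Si_8O_22(OH)_2 = 1.70*24.305 + 3.30*55.845 + 2*40.078 + 8*28.085 + 24*15.999 + 2*1.008 = 916.435 g/mol.
Each formula unit contains 8 Si, equivalent to 8/1 = 8.0000 mol SiO2.
M(SiO2) = 1×28.085 + 2×15.999 = 60.083 g/mol.
Mass of SiO2 per formula unit = 8.0000 × 60.083 = 480.664 g.
SiO2 wt% = 480.664 / 916.435 × 100 = 52.45%.

52.45 wt%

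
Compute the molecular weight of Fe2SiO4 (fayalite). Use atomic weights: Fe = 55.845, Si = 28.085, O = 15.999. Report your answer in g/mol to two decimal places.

Fe: 2 × 55.845 = 111.6900
Si: 1 × 28.085 = 28.0850
O: 4 × 15.999 = 63.9960
Summing the contributions gives the formula mass.

203.77 g/mol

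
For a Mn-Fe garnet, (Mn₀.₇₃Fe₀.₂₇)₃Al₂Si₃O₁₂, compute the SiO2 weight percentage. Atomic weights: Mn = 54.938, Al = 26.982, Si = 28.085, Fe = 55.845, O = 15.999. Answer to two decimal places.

36.36 wt%

M((Mn₀.₇₃Fe₀.₂₇)₃Al₂Si₃O₁₂) = 495.756 g/mol; M(SiO2) = 60.083 g/mol.
Moles SiO2 per formula unit = 3 Si ÷ 1 = 3.0000.
SiO2 fraction = (3.0000 × 60.083) / 495.756 = 180.249/495.756 = 0.3636.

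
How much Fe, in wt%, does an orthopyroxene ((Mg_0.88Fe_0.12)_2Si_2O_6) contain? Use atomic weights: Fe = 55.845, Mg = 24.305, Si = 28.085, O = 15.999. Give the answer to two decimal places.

6.43 wt%

M((Mg_0.88Fe_0.12)_2Si_2O_6) = 208.344 g/mol.
Fe contributes 0.24 × 55.845 = 13.403 g per mole.
13.403/208.344 = 0.0643 → 6.43%.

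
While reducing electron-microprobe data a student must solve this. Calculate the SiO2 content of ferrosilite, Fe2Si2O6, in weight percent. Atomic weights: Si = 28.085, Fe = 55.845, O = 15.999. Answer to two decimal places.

45.54 wt%

Formula mass = 263.854 g/mol.
2 Si → 2.0000 mol SiO2 per formula unit; M(SiO2) = 60.083, so SiO2 mass = 120.166 g.
120.166/263.854 × 100 = 45.54 wt%.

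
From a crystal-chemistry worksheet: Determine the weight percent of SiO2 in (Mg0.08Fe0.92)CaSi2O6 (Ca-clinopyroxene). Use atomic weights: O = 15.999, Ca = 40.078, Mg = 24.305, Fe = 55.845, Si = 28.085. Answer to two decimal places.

Molar mass of (Mg0.08Fe0.92)CaSi2O6 = 0.08·24.305 + 0.92·55.845 + 1·40.078 + 2·28.085 + 6·15.999 = 245.564 g/mol.
Each formula unit contains 2 Si, equivalent to 2/1 = 2.0000 mol SiO2.
M(SiO2) = 1×28.085 + 2×15.999 = 60.083 g/mol.
Mass of SiO2 per formula unit = 2.0000 × 60.083 = 120.166 g.
SiO2 wt% = 120.166 / 245.564 × 100 = 48.93%.

48.93 wt%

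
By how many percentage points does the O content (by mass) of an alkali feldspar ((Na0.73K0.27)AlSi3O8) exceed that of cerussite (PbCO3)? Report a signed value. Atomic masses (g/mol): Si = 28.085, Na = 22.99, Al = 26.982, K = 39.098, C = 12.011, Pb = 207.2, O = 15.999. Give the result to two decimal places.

First mineral: 127.992 g O in 266.568 g formula = 48.01 wt% O.
Second mineral: 47.997 g O in 267.208 g formula = 17.96 wt% O.
48.01% − 17.96% gives a difference of 30.05 percentage points.

30.05 percentage points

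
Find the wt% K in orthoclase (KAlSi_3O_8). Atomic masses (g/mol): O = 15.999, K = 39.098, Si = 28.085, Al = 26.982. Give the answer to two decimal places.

14.05 mass %

Molar mass of KAlSi_3O_8: 1×39.098 + 1×26.982 + 3×28.085 + 8×15.999 = 278.327 g/mol.
Mass of K per formula unit: 1 × 39.098 = 39.098 g.
Weight fraction K = 39.098 / 278.327 = 0.1405.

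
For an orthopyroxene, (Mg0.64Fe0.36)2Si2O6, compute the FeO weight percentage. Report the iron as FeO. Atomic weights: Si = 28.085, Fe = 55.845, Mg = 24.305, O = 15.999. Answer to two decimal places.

23.15 wt%

M((Mg0.64Fe0.36)2Si2O6) = 223.483 g/mol; M(FeO) = 71.844 g/mol.
Moles FeO per formula unit = 0.72 Fe ÷ 1 = 0.7200.
FeO fraction = (0.7200 × 71.844) / 223.483 = 51.728/223.483 = 0.2315.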